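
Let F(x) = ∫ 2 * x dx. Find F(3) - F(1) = 8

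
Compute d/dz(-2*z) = -2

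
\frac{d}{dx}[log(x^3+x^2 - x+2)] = (3*x^2 + 2*x - 1)/(x^3 + x^2 - x + 2)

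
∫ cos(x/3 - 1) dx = 3*sin(x/3 - 1) + C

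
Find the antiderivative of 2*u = u^2 + C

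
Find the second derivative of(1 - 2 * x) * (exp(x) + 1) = -2*x*exp(x) - 3*exp(x)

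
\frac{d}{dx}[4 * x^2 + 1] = 8*x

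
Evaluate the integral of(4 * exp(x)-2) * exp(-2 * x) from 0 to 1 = -1 + (-2 + exp(-1))^2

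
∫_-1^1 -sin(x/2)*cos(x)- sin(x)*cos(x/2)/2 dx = 0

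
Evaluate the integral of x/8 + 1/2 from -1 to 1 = 1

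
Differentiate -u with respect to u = -1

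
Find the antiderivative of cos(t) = sin(t) + C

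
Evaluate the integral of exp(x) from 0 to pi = -1 + exp(pi)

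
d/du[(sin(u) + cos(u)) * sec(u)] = cos(u)^(-2)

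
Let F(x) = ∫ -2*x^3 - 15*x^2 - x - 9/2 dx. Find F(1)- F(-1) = -19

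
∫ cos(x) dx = sin(x) + C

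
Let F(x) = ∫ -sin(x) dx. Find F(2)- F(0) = -1 + cos(2)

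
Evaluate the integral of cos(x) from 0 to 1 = sin(1)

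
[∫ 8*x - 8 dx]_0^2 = 0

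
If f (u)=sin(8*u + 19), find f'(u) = 8*cos(8*u + 19)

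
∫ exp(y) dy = exp(y) + C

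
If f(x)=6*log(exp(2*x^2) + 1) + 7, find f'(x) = 24*x*exp(2*x^2)/(exp(2*x^2) + 1)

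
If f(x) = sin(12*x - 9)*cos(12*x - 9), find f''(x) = -288*sin(24*x - 18)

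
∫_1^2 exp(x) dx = -E + exp(2)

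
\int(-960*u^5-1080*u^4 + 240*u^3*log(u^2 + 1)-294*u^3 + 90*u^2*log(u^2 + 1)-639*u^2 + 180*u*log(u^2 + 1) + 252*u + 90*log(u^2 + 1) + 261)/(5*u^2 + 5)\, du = -12*u^2/5 - 9*u/5 - 3*(4*u^2 + 3*u - log(u^2 + 1) - 3)^2 + 3*log(u^2 + 1)/5 + C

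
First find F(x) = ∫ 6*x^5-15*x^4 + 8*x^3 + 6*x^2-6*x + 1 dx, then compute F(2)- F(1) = 6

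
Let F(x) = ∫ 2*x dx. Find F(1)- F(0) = 1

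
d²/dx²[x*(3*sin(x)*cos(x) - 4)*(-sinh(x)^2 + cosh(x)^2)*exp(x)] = -(9*x*sin(2*x)/2 - 6*x*cos(2*x) + 4*x - 3*sin(2*x) - 6*cos(2*x) + 8)*exp(x)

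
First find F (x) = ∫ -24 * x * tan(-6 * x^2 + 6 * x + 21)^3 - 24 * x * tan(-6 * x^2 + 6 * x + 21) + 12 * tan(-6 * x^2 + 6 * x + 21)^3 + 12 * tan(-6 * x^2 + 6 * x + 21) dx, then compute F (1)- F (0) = 0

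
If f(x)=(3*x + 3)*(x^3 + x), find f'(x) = 12*x^3 + 9*x^2 + 6*x + 3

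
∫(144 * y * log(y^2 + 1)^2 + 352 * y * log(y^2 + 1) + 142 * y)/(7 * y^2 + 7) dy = (24*log(y^2 + 1)^2 + 88*log(y^2 + 1) + 71)*log(y^2 + 1)/7 + C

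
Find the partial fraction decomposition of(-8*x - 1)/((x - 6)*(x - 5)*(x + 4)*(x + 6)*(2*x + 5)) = 304/(5355*(2*x + 5)) + 47/(1848*(x + 6)) - 31/(540*(x + 4)) + 41/(1485*(x - 5)) - 49/(2040*(x - 6))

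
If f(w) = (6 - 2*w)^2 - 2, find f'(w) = 8*w - 24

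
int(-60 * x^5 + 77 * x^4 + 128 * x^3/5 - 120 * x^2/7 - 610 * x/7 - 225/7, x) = -10*x^6 + 77*x^5/5 + 32*x^4/5 - 40*x^3/7 - 305*x^2/7 - 225*x/7 + C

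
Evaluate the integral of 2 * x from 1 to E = -1 + exp(2)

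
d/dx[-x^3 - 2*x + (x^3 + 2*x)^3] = 9*x^8 + 42*x^6 + 60*x^4 + 21*x^2 - 2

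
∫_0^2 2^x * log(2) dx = 3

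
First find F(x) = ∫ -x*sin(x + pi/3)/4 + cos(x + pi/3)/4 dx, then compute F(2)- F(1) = cos(pi/3 + 2)/2 - cos(1 + pi/3)/4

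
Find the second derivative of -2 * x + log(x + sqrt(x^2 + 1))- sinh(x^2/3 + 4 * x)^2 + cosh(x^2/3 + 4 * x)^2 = (-2*x^3 - 2*x^2*sqrt(x^2 + 1) - x)/(2*x^5 + 2*x^4*sqrt(x^2 + 1) + 4*x^3 + 3*x^2*sqrt(x^2 + 1) + 2*x + sqrt(x^2 + 1))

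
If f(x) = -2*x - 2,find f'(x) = -2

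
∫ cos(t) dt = sin(t) + C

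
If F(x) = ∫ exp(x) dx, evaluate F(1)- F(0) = -1 + E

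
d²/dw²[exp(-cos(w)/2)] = (sin(w)^2 + 2*cos(w))*exp(-cos(w)/2)/4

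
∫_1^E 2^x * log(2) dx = -2 + 2^E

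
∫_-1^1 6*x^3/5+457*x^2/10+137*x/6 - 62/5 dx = 17/3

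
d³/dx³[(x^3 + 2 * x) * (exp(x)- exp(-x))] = (x^3*exp(2*x) + x^3 + 9*x^2*exp(2*x) - 9*x^2 + 20*x*exp(2*x) + 20*x + 12*exp(2*x) - 12)*exp(-x)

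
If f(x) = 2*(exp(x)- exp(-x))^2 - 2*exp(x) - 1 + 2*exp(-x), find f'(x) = (4*exp(4*x) - 2*exp(3*x) - 2*exp(x) - 4)*exp(-2*x)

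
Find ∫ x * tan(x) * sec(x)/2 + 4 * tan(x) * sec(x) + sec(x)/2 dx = (x/2 + 4)*sec(x) + C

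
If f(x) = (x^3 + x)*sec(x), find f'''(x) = (-x^3*sin(x)/cos(x) + 6*x^3*sin(x)/cos(x)^3 - 9*x^2 + 18*x^2/cos(x)^2 + 17*x*sin(x)/cos(x) + 6*x*sin(x)/cos(x)^3 + 3 + 6/cos(x)^2)/cos(x)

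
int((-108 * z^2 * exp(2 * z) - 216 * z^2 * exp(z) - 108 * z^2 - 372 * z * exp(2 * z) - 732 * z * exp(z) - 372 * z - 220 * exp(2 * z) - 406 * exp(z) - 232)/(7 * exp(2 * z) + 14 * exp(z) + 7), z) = -2*(6*z + 23)*((exp(z) + 1)*(3*z^2 + 4*z + 4) - exp(z))/(7*exp(z) + 7) + C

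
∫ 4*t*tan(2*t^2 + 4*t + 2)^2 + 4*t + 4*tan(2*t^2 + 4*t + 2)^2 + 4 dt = tan(2*(t + 1)^2) + C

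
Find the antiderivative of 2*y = y^2 + C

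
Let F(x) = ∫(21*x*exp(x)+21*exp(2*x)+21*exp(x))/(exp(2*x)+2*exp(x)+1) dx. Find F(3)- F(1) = -21*E/(1 + E) + 63*exp(3)/(1 + exp(3))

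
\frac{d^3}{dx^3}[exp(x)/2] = exp(x)/2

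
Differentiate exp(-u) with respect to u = -exp(-u)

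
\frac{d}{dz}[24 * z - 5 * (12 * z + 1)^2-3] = -1440*z - 96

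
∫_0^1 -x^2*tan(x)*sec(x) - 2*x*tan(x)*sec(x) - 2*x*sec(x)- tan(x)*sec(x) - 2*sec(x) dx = 1 - 4*sec(1)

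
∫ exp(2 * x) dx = exp(2*x)/2 + C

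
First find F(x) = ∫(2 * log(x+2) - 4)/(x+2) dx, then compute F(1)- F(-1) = -4 + (-2 + log(3))^2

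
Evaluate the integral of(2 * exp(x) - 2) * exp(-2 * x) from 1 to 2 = -(-1 + exp(-1))^2 + (-1 + exp(-2))^2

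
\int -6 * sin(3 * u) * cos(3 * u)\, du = cos(3*u)^2 + C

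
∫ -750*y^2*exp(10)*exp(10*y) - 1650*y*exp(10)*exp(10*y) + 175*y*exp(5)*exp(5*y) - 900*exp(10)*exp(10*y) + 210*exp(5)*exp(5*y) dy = 5*(y + 1)*(-15*(y + 1)*exp(10*y + 10) + 7*exp(5*y + 5)) + C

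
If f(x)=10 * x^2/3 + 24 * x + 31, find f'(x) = 20*x/3 + 24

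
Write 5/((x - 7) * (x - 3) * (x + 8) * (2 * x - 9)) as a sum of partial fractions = -8/(75*(2*x - 9)) - 1/(825*(x + 8)) + 5/(132*(x - 3)) + 1/(60*(x - 7))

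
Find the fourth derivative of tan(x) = 24*tan(x)^5 + 40*tan(x)^3 + 16*tan(x)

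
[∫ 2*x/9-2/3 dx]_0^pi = -1 + (-1 + pi/3)^2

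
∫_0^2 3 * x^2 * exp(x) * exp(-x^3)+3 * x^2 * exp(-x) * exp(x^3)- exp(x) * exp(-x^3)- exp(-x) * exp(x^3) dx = -exp(-6) + exp(6)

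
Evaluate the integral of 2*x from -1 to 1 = 0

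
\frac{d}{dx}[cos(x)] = -sin(x)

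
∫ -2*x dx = -x^2 + C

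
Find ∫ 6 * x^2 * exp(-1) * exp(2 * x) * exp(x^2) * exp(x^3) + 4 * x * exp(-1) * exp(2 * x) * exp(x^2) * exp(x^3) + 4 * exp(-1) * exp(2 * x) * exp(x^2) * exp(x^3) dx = 2*exp(x^3 + x^2 + 2*x - 1) + C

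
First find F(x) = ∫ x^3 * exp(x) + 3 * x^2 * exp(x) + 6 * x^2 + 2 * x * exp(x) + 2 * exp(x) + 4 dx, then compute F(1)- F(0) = 6 + 3*E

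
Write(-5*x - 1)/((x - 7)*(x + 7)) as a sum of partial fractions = -17/(7*(x + 7)) - 18/(7*(x - 7))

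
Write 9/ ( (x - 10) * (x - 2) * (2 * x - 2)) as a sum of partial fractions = 1/(2*(x - 1)) - 9/(16*(x - 2)) + 1/(16*(x - 10))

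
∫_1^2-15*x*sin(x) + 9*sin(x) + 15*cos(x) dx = 21*cos(2) - 6*cos(1)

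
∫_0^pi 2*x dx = pi^2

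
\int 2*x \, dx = x^2 + C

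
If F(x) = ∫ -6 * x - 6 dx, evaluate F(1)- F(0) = -9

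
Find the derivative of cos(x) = -sin(x)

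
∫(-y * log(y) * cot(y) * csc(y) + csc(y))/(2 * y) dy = log(y)*csc(y)/2 + C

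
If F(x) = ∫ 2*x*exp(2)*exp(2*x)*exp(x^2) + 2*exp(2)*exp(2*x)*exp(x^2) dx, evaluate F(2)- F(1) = -exp(5) + exp(10)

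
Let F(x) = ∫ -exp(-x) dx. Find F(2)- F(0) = -1 + exp(-2)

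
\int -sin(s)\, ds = cos(s) + C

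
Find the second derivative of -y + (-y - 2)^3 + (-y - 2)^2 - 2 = -6*y - 10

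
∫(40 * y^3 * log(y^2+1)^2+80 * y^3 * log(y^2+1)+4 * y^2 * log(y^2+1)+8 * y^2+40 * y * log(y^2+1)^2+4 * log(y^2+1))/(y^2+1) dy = 4*y*(5*y*log(y^2 + 1) + 1)*log(y^2 + 1) + C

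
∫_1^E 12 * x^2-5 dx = -5 + (3 + 2*E)*(-3*E + 2 + 2*exp(2))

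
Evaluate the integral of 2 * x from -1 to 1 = 0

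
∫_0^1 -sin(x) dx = -1 + cos(1)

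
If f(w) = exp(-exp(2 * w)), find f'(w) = -2*exp(2*w - exp(2*w))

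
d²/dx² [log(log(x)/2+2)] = (-log(x) - 5)/(x^2*log(x)^2 + 8*x^2*log(x) + 16*x^2)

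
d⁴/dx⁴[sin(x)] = sin(x)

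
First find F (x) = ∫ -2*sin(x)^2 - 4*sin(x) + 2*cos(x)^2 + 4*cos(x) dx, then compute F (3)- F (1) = -(cos(1) + sin(1) + 2)^2 + (cos(3) + sin(3) + 2)^2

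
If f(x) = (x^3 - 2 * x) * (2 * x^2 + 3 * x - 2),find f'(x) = 10*x^4 + 12*x^3 - 18*x^2 - 12*x + 4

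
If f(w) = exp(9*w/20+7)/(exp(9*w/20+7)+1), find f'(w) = 9*exp(9*w/20 + 7)/(40*exp(7)*exp(9*w/20) + 20*exp(14)*exp(9*w/10) + 20)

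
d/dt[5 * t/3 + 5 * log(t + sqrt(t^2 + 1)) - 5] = (5*t^2 + 5*t*sqrt(t^2 + 1) + 15*t + 15*sqrt(t^2 + 1) + 5)/(3*t^2 + 3*t*sqrt(t^2 + 1) + 3)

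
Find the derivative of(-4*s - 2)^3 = -192*s^2 - 192*s - 48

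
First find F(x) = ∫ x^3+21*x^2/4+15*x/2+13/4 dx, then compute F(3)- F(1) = 102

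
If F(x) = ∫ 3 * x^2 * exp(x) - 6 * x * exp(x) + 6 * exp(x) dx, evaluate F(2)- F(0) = -18 + 6*exp(2)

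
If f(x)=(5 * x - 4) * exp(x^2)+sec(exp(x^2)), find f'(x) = (10*x^2 + 2*x*sin(exp(x^2))/cos(exp(x^2))^2 - 8*x + 5)*exp(x^2)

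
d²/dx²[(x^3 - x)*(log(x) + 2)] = (6*x^2*log(x) + 17*x^2 - 1)/x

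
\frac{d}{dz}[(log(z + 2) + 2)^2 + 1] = (2*log(z + 2) + 4)/(z + 2)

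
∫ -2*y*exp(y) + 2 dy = 2*(1 - exp(y))*(y - 1) + C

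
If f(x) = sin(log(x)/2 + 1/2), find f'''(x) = (6*sin((log(x) + 1)/2) + 7*cos((log(x) + 1)/2))/(8*x^3)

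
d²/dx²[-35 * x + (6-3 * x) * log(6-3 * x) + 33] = -3/(x - 2)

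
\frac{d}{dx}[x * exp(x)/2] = x*exp(x)/2 + exp(x)/2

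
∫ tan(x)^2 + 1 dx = tan(x) + C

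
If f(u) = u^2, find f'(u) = 2*u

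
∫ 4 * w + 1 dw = 2*w^2 + w + C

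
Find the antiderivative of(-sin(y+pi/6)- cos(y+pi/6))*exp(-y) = exp(-y)*cos(y + pi/6) + C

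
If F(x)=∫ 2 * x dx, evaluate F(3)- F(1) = 8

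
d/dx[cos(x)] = -sin(x)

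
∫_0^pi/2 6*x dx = 3*pi^2/4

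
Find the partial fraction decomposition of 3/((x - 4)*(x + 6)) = -3/(10*(x + 6)) + 3/(10*(x - 4))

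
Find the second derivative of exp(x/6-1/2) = exp(x/6 - 1/2)/36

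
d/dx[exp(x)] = exp(x)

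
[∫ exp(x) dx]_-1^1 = E - exp(-1)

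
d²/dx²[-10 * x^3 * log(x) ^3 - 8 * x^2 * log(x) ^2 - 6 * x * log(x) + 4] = (-60*x^2*log(x)^3 - 150*x^2*log(x)^2 - 60*x^2*log(x) - 16*x*log(x)^2 - 48*x*log(x) - 16*x - 6)/x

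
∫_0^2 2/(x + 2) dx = -log(12) + log(48)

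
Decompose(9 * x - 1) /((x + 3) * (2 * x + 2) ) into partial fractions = 7/(x + 3) - 5/(2*(x + 1))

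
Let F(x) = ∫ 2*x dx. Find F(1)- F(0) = 1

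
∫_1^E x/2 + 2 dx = -9/4 + E*(E/2 + 4)/2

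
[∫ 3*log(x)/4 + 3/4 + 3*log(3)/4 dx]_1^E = -3*log(3)/4 + 3*E*log(3*E)/4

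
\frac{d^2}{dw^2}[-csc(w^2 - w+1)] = (4*w^2 - 8*w^2/sin(w^2 - w + 1)^2 - 4*w + 8*w/sin(w^2 - w + 1)^2 + 1 + 2*cos(w^2 - w + 1)/sin(w^2 - w + 1) - 2/sin(w^2 - w + 1)^2)/sin(w^2 - w + 1)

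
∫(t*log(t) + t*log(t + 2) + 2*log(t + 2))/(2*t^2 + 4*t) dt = log(t)*log(t + 2)/2 + C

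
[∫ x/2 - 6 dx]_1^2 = -21/4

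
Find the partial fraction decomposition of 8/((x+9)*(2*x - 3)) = 16/(21*(2*x - 3)) - 8/(21*(x + 9))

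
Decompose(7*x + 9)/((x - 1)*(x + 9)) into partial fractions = 27/(5*(x + 9)) + 8/(5*(x - 1))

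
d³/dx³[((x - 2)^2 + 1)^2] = 24*x - 48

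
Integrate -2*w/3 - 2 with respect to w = -w^2/3 - 2*w + C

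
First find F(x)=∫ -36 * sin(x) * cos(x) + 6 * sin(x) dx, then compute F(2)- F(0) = 9*cos(4) - 3 - 6*cos(2)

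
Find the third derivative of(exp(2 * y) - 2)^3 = 216*exp(6*y) - 384*exp(4*y) + 96*exp(2*y)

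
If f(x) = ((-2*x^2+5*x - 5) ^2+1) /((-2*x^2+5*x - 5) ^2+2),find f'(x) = (16*x^3 - 60*x^2 + 90*x - 50)/(16*x^8 - 160*x^7 + 760*x^6 - 2200*x^5 + 4241*x^4 - 5580*x^3 + 4930*x^2 - 2700*x + 729)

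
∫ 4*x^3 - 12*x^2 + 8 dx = x^4 - 4*x^3 + 8*x + C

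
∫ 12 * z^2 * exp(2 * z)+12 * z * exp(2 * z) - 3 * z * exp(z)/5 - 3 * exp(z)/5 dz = 3*z*(10*z*exp(z) - 1)*exp(z)/5 + C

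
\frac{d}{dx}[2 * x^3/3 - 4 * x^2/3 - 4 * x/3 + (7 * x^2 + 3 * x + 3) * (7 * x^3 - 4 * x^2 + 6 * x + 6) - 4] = 245*x^4 - 28*x^3 + 155*x^2 + 280*x/3 + 104/3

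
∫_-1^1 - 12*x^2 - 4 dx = -16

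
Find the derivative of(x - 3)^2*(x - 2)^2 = 4*x^3 - 30*x^2 + 74*x - 60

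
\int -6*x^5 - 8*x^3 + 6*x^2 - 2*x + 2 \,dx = -x^6 - 2*x^4 + 2*x^3 - x^2 + 2*x + C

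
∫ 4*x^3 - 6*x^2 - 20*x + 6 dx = x^4 - 2*x^3 - 10*x^2 + 6*x + C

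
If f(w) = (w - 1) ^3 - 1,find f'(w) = 3*w^2 - 6*w + 3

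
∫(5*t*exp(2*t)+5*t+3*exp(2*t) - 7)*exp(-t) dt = 2*(5*t - 2)*sinh(t) + C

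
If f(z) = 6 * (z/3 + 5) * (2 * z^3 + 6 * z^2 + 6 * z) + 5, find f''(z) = 48*z^2 + 432*z + 384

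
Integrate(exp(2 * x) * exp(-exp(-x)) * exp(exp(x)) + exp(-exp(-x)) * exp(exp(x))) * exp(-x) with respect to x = exp(2*sinh(x)) + C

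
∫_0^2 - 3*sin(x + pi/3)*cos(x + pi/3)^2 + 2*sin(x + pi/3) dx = cos(pi/3 + 2)^3 + 7/8 - 2*cos(pi/3 + 2)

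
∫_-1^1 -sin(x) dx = 0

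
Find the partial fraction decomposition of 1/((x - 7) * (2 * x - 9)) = -2/(5*(2*x - 9)) + 1/(5*(x - 7))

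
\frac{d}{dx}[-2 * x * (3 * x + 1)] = -12*x - 2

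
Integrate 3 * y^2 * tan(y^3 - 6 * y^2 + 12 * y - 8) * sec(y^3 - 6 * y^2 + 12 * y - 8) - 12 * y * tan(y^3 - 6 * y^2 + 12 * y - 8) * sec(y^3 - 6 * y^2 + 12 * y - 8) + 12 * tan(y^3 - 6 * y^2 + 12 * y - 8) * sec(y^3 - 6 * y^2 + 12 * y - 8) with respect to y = sec((y - 2)^3) + C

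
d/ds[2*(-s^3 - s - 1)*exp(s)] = -2*s^3*exp(s) - 6*s^2*exp(s) - 2*s*exp(s) - 4*exp(s)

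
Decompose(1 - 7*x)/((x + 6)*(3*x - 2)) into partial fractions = -11/(20*(3*x - 2)) - 43/(20*(x + 6))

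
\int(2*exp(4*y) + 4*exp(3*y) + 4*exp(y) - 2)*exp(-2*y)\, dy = ((exp(y) + 2)*exp(y) - 1)^2*exp(-2*y) + C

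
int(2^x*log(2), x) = 2^x + C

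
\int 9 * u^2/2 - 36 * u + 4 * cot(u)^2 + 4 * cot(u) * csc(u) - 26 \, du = 3*u^3/2 - 18*u^2 - 30*u - 4/tan(u) - 4/sin(u) + C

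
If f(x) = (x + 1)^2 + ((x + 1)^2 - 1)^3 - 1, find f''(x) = 30*x^4 + 120*x^3 + 144*x^2 + 48*x + 2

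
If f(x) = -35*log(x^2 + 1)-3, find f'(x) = -70*x/(x^2 + 1)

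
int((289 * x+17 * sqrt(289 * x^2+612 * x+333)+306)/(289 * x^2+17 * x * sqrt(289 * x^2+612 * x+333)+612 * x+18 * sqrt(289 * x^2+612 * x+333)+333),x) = log(17*x/3 + sqrt((17*x + 18)^2 + 9)/3 + 6) + C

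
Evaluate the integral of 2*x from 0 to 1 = 1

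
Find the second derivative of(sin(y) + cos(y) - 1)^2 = -4*sin(2*y) + 2*sqrt(2)*sin(y + pi/4)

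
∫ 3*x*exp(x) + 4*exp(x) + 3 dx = (3*x + 1)*(exp(x) + 1) + C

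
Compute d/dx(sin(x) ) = cos(x)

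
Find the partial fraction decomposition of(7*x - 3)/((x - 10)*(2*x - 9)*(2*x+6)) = -19/(55*(2*x - 9)) - 4/(65*(x + 3)) + 67/(286*(x - 10))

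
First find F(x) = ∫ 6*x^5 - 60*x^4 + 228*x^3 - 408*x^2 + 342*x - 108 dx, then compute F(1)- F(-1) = -512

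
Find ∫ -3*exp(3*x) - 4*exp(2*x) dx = (-exp(x) - 2)*exp(2*x) + C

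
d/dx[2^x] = 2^x*log(2)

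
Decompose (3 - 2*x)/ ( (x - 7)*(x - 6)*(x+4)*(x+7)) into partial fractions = -17/(546*(x + 7)) + 1/(30*(x + 4)) + 9/(130*(x - 6)) - 1/(14*(x - 7))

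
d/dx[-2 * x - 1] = -2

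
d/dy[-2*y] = -2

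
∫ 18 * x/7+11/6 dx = 9*x^2/7 + 11*x/6 + C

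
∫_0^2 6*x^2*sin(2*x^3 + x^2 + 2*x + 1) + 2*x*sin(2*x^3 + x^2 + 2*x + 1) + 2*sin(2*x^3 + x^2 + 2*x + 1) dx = -cos(25) + cos(1)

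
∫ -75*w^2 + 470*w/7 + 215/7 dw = -25*w^3 + 235*w^2/7 + 215*w/7 + C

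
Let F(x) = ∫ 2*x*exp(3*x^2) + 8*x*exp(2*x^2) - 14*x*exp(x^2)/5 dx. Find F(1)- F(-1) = 0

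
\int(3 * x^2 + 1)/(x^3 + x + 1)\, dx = log(x^3 + x + 1) + C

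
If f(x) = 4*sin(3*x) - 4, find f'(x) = 12*cos(3*x)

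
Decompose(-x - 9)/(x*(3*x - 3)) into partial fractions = -10/(3*(x - 1)) + 3/x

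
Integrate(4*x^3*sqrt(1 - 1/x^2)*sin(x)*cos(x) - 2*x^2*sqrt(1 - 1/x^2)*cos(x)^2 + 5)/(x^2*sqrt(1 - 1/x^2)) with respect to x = -2*x*cos(x)^2 + 5*asec(x) + C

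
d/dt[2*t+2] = 2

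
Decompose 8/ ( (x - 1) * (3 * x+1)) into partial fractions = -6/(3*x + 1) + 2/(x - 1)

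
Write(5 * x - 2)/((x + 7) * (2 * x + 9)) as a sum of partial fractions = -49/(5*(2*x + 9)) + 37/(5*(x + 7))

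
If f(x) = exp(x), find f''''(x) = exp(x)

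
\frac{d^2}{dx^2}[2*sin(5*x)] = -50*sin(5*x)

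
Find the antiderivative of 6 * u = 3*u^2 + C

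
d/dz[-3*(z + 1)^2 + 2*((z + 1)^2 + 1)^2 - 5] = 8*z^3 + 24*z^2 + 26*z + 10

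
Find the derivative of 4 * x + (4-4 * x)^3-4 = -192*x^2 + 384*x - 188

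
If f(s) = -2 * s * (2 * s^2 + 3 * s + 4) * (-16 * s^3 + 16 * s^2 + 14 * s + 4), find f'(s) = 384*s^5 + 160*s^4 - 96*s^3 - 684*s^2 - 272*s - 32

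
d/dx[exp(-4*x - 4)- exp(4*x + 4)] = (-4*exp(8*x + 8) - 4)*exp(-4*x - 4)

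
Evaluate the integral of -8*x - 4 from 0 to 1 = -8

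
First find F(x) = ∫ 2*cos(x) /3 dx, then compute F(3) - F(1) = -2*sin(1)/3 + 2*sin(3)/3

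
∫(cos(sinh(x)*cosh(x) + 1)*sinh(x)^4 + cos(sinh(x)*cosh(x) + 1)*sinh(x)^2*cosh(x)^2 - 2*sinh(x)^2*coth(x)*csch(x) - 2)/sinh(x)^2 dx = sin(sinh(2*x)/2 + 1) + 2*coth(x) + 2*csch(x) + C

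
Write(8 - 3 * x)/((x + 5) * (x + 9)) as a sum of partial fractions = -35/(4*(x + 9)) + 23/(4*(x + 5))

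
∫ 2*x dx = x^2 + C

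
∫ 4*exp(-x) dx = -4*exp(-x) + C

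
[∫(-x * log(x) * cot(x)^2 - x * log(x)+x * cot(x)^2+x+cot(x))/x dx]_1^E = cot(1)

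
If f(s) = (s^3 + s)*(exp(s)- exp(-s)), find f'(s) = (s^3*exp(2*s) + s^3 + 3*s^2*exp(2*s) - 3*s^2 + s*exp(2*s) + s + exp(2*s) - 1)*exp(-s)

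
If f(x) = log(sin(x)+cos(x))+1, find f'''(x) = 2*cos(x + pi/4)/sin(x + pi/4)^3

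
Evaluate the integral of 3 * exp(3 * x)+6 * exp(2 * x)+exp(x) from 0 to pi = -2*exp(pi) - 6 + (1 + exp(pi))^3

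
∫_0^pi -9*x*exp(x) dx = 3*(3 - 3*pi)*exp(pi) - 9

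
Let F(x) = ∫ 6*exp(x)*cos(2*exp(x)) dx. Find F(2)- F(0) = -3*sin(2) + 3*sin(2*exp(2))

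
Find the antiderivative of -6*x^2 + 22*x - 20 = -2*x^3 + 11*x^2 - 20*x + C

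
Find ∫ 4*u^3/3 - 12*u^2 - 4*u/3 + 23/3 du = u^4/3 - 4*u^3 - 2*u^2/3 + 23*u/3 + C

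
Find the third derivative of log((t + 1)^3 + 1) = (6*t^6 + 36*t^5 + 90*t^4 + 78*t^3 - 36*t^2 - 90*t - 30)/(t^9 + 9*t^8 + 36*t^7 + 87*t^6 + 144*t^5 + 171*t^4 + 147*t^3 + 90*t^2 + 36*t + 8)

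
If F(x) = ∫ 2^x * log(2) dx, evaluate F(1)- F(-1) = 3/2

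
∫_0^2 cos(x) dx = sin(2)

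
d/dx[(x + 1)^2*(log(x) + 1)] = (2*x^2*log(x) + 3*x^2 + 2*x*log(x) + 4*x + 1)/x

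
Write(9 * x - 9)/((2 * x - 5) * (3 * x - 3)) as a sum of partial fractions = 3/(2*x - 5)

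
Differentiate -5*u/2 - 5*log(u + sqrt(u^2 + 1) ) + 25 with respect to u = (-5*u^2 - 5*u*sqrt(u^2 + 1) - 10*u - 10*sqrt(u^2 + 1) - 5)/(2*u^2 + 2*u*sqrt(u^2 + 1) + 2)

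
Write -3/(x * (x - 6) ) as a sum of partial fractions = -1/(2*(x - 6)) + 1/(2*x)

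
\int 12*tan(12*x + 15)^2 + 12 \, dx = tan(12*x + 15) + C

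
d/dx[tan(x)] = cos(x)^(-2)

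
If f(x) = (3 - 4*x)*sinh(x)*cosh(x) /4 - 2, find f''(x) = -2*x*sinh(2*x) + 3*sinh(2*x)/2 - 2*cosh(2*x)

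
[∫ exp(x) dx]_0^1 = -1 + E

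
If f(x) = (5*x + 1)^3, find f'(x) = 375*x^2 + 150*x + 15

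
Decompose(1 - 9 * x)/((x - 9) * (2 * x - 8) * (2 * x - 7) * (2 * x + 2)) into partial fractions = -61/(99*(2*x - 7)) - 1/(180*(x + 1)) + 7/(20*(x - 4)) - 2/(55*(x - 9))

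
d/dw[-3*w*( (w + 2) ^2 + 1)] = -9*w^2 - 24*w - 15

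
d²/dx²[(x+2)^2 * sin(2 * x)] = -4*x^2*sin(2*x) - 16*x*sin(2*x) + 8*x*cos(2*x) - 14*sin(2*x) + 16*cos(2*x)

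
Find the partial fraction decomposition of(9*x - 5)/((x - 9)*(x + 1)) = 7/(5*(x + 1)) + 38/(5*(x - 9))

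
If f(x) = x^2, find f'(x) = 2*x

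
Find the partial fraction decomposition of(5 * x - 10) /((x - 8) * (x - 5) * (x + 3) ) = -25/(88*(x + 3)) - 5/(8*(x - 5)) + 10/(11*(x - 8))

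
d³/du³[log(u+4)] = 2/(u^3 + 12*u^2 + 48*u + 64)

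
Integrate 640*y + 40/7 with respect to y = 320*y^2 + 40*y/7 + C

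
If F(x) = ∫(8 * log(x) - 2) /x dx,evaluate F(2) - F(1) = -2*log(2) + 4*log(2)^2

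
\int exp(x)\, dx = exp(x) + C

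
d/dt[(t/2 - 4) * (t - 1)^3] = 2*t^3 - 33*t^2/2 + 27*t - 25/2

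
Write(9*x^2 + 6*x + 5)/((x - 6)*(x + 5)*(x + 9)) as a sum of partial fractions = 34/(3*(x + 9)) - 50/(11*(x + 5)) + 73/(33*(x - 6))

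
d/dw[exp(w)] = exp(w)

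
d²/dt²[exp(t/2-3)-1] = exp(t/2 - 3)/4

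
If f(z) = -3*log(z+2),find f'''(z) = -6/(z^3 + 6*z^2 + 12*z + 8)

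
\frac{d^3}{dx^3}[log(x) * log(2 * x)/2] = (2*log(x) - 3 + log(2))/x^3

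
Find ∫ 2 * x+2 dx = x^2 + 2*x + C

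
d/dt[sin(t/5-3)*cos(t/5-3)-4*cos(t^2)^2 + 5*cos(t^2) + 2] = -10*t*sin(t^2) + 8*t*sin(2*t^2) + cos(2*t/5 - 6)/5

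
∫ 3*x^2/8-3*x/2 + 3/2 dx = x^3/8 - 3*x^2/4 + 3*x/2 + C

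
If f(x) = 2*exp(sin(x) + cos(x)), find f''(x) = 2*(-sin(2*x) - sqrt(2)*sin(x + pi/4) + 1)*exp(sin(x))*exp(cos(x))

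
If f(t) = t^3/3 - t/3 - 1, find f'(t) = t^2 - 1/3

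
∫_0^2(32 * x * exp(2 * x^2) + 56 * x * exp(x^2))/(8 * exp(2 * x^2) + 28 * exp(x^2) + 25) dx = -log(122) + log(1 + (7 + 4*exp(4))^2)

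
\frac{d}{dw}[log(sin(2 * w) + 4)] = 2*cos(2*w)/(sin(2*w) + 4)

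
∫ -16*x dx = -8*x^2 + C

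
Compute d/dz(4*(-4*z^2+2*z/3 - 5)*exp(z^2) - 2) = -32*z^3*exp(z^2) + 16*z^2*exp(z^2)/3 - 72*z*exp(z^2) + 8*exp(z^2)/3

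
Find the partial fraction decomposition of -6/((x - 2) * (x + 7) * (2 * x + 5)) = 8/(27*(2*x + 5)) - 2/(27*(x + 7)) - 2/(27*(x - 2))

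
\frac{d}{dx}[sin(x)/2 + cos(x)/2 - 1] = -sin(x)/2 + cos(x)/2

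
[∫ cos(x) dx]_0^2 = sin(2)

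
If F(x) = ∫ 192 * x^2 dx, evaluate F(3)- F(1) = 1664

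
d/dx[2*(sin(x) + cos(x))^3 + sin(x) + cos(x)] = sqrt(2)*(3*sin(3*x + pi/4) + 4*cos(x + pi/4))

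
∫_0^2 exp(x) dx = -1 + exp(2)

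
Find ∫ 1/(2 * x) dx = log(x)/2 + C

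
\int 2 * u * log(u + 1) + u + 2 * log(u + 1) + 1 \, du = (u + 1)^2*log(u + 1) + C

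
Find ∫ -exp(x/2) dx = -2*exp(x/2) + C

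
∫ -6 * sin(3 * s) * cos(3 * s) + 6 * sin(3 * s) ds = (cos(3*s) - 1)^2 + C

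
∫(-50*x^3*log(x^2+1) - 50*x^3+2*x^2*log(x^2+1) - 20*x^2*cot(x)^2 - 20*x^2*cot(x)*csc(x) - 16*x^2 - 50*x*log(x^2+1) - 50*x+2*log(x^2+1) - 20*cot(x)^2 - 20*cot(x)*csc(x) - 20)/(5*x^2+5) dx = -(25*x^2 - 2*x + 25)*log(x^2 + 1)/5 + 4*cot(x) + 4*csc(x) + C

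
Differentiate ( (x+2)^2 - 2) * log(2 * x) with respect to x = (2*x^2*log(x) + x^2 + 2*x^2*log(2) + 4*x*log(x) + 4*x*log(2) + 4*x + 2)/x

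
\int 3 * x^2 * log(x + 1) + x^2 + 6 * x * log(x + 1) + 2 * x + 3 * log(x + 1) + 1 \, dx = (x + 1)^3*log(x + 1) + C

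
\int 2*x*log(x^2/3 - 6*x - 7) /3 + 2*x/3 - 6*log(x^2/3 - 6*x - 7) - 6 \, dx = (x^2 - 18*x - 21)*log(x^2/3 - 6*x - 7)/3 + C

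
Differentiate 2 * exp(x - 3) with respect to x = 2*exp(x - 3)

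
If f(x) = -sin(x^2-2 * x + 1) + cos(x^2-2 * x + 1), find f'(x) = -2*x*sin(x^2 - 2*x + 1) - 2*x*cos(x^2 - 2*x + 1) + 2*sin(x^2 - 2*x + 1) + 2*cos(x^2 - 2*x + 1)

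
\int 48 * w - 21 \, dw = 24*w^2 - 21*w + C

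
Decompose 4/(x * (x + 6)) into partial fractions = -2/(3*(x + 6)) + 2/(3*x)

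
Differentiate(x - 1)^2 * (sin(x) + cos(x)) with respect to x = -x^2*sin(x) + x^2*cos(x) + 4*x*sin(x) - 3*sin(x) - cos(x)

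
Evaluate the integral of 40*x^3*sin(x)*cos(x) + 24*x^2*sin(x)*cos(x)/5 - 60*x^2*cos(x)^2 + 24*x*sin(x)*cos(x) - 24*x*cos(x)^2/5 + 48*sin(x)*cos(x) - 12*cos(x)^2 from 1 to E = -4*(3*exp(2)/5 + 6 + 3*E + 5*exp(3))*cos(E)^2 + 292*cos(1)^2/5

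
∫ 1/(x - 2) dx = log(3*x/2 - 3) + C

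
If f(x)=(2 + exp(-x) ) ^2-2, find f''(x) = (4*exp(x) + 4)*exp(-2*x)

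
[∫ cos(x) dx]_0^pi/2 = 1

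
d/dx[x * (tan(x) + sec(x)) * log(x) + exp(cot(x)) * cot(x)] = x*log(x)*tan(x)^2 + x*log(x)*tan(x)*sec(x) + x*log(x) - exp(cot(x))*cot(x)^3 - exp(cot(x))*cot(x)^2 - exp(cot(x))*cot(x) - exp(cot(x)) + log(x)*tan(x) + log(x)*sec(x) + tan(x) + sec(x)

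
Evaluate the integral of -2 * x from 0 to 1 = -1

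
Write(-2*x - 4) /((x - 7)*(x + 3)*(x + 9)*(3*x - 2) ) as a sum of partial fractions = 144/(6061*(3*x - 2)) - 7/(1392*(x + 9)) + 1/(330*(x + 3)) - 9/(1520*(x - 7))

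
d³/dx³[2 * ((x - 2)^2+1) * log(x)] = (4*x^2 + 8*x + 20)/x^3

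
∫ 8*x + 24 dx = 4*x^2 + 24*x + C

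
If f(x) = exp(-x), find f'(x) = -exp(-x)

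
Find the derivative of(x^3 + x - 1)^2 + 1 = 6*x^5 + 8*x^3 - 6*x^2 + 2*x - 2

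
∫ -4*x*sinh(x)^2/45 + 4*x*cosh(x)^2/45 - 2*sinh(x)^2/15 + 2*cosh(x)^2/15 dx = 2*x^2/45 + 2*x/15 + C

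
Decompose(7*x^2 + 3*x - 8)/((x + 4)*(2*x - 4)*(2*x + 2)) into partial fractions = 23/(18*(x + 4)) + 1/(9*(x + 1)) + 13/(36*(x - 2))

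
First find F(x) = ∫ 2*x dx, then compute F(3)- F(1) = 8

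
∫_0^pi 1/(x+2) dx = -log(2) + log(2 + pi)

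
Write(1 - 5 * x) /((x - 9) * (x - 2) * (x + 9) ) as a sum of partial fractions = 23/(99*(x + 9)) + 9/(77*(x - 2)) - 22/(63*(x - 9))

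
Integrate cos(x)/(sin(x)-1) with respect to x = log(1 - sin(x)) + C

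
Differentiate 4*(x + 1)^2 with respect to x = 8*x + 8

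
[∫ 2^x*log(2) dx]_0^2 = 3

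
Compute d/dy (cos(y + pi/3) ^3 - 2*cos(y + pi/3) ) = -3*sin(y + pi/3)*cos(y + pi/3)^2 + 2*sin(y + pi/3)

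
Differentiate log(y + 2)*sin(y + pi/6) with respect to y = (y*log(y + 2)*cos(y + pi/6) + 2*log(y + 2)*cos(y + pi/6) + sin(y + pi/6))/(y + 2)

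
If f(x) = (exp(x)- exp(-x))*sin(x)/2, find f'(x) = sqrt(2)*(exp(2*x)*sin(x + pi/4) - cos(x + pi/4))*exp(-x)/2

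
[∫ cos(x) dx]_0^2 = sin(2)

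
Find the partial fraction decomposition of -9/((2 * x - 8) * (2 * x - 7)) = 9/(2*x - 7) - 9/(2*(x - 4))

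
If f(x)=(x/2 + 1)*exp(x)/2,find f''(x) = x*exp(x)/4 + exp(x)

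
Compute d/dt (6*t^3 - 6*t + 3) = 18*t^2 - 6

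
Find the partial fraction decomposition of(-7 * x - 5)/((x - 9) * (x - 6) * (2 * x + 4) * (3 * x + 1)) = -9/(665*(3*x + 1)) - 9/(880*(x + 2)) + 47/(912*(x - 6)) - 17/(462*(x - 9))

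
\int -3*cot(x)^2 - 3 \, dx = 3*cot(x) + C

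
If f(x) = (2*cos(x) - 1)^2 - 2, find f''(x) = 4*cos(x) - 8*cos(2*x)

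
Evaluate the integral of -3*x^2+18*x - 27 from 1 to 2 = -7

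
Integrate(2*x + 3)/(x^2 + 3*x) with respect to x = log(x*(x + 3)) + C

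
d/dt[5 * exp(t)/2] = 5*exp(t)/2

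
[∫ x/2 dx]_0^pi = pi^2/4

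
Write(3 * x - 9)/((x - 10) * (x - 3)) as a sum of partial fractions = 3/(x - 10)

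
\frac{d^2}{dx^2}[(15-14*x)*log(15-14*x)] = -196/(14*x - 15)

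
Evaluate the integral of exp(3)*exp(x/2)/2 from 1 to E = -exp(7/2) + exp(E/2 + 3)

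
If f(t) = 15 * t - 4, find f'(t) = 15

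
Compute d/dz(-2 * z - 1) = -2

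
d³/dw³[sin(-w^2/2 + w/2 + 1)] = w^3*cos(-w^2/2 + w/2 + 1) - 3*w^2*cos(-w^2/2 + w/2 + 1)/2 - 3*w*sin(-w^2/2 + w/2 + 1) + 3*w*cos(-w^2/2 + w/2 + 1)/4 + 3*sin(-w^2/2 + w/2 + 1)/2 - cos(-w^2/2 + w/2 + 1)/8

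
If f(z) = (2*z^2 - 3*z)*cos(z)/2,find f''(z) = -z^2*cos(z) - 4*z*sin(z) + 3*z*cos(z)/2 + 3*sin(z) + 2*cos(z)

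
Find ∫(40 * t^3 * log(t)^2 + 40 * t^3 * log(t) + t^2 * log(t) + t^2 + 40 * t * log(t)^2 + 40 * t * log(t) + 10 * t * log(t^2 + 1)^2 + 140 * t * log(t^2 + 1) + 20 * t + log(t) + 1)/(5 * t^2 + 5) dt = 4*t^2*log(t)^2 + t*log(t)/5 + log(t^2 + 1)^3/3 + 7*log(t^2 + 1)^2 + 2*log(t^2 + 1) + C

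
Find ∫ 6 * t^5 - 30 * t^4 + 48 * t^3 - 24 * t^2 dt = t^6 - 6*t^5 + 12*t^4 - 8*t^3 + C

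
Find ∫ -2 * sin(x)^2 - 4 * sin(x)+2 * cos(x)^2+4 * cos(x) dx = (sqrt(2)*sin(x + pi/4) + 2)^2 + C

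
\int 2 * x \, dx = x^2 + C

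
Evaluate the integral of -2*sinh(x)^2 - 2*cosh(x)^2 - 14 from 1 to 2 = -sinh(4) - 14 + sinh(2)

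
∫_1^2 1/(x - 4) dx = -log(3) + log(2)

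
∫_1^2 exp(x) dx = -E + exp(2)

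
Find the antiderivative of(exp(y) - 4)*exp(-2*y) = (2 - exp(y))*exp(-2*y) + C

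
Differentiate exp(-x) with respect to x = -exp(-x)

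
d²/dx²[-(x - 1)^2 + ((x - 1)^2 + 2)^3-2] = 30*x^4 - 120*x^3 + 252*x^2 - 264*x + 124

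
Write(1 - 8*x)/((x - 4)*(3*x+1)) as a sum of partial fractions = -11/(13*(3*x + 1)) - 31/(13*(x - 4))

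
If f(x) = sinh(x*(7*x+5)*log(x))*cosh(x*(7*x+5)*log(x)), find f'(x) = (14*x*log(x) + 7*x + 5*log(x) + 5)*cosh(2*x*(7*x + 5)*log(x))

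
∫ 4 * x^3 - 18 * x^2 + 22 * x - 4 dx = x^4 - 6*x^3 + 11*x^2 - 4*x + C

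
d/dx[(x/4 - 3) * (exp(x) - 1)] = x*exp(x)/4 - 11*exp(x)/4 - 1/4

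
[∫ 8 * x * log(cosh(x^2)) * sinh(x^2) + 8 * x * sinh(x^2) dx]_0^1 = 4*log(cosh(1))*cosh(1)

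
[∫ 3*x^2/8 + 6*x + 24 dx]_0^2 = 61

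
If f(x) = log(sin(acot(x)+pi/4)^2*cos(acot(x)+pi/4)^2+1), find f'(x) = (2*sin(acot(x) + pi/4)^3*cos(acot(x) + pi/4) - 2*sin(acot(x) + pi/4)*cos(acot(x) + pi/4)^3)/(x^2*sin(acot(x) + pi/4)^2*cos(acot(x) + pi/4)^2 + x^2 + sin(acot(x) + pi/4)^2*cos(acot(x) + pi/4)^2 + 1)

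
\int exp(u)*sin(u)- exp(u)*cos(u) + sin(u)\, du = (-exp(u) - 1)*cos(u) + C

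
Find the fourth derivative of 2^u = 2^u*log(2)^4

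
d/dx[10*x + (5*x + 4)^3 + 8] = 375*x^2 + 600*x + 250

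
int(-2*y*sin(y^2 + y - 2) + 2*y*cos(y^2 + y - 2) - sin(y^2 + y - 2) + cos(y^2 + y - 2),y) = sin(y^2 + y - 2) + cos(y^2 + y - 2) + C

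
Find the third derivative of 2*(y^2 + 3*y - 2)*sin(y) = -2*y^2*cos(y) - 12*y*sin(y) - 6*y*cos(y) - 18*sin(y) + 16*cos(y)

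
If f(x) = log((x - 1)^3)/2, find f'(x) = 3/(2*x - 2)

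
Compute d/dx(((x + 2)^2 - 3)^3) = 6*x^5 + 60*x^4 + 204*x^3 + 264*x^2 + 102*x + 12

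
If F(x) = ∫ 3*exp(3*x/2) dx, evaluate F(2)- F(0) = -2 + 2*exp(3)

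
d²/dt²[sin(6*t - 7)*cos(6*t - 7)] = -72*sin(12*t - 14)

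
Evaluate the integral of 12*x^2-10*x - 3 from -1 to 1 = 2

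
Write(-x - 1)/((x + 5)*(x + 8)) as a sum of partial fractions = -7/(3*(x + 8)) + 4/(3*(x + 5))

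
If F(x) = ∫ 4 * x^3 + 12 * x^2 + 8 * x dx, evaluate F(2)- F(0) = 64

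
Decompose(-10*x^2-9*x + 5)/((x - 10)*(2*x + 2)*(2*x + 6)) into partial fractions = -29/(52*(x + 3)) - 1/(22*(x + 1)) - 1085/(572*(x - 10))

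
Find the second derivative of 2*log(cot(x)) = (2*cot(x)^4 - 2)*tan(x)^2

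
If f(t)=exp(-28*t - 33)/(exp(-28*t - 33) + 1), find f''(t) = (-784*exp(28*t + 33) + 784*exp(56*t + 66))/(exp(99)*exp(84*t) + 3*exp(66)*exp(56*t) + 3*exp(33)*exp(28*t) + 1)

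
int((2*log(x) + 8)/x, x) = (log(x) + 4)^2 + C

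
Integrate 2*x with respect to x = x^2 + C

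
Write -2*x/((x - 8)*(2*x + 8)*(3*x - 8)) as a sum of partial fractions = 3/(40*(3*x - 8)) + 1/(60*(x + 4)) - 1/(24*(x - 8))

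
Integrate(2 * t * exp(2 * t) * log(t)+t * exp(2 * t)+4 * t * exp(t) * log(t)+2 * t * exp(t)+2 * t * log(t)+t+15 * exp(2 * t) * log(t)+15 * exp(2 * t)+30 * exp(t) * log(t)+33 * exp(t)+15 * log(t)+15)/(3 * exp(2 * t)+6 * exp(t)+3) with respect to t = (t*(t + 15)*(exp(t) + 1)*log(t)/3 + exp(t))/(exp(t) + 1) + C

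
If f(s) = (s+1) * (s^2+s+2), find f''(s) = 6*s + 4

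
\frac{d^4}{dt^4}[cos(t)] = cos(t)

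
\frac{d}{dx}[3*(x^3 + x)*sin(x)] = 3*x^3*cos(x) + 9*x^2*sin(x) + 3*x*cos(x) + 3*sin(x)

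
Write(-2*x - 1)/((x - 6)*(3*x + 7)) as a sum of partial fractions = -11/(25*(3*x + 7)) - 13/(25*(x - 6))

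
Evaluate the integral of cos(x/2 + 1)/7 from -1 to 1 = -2*sin(1/2)/7 + 2*sin(3/2)/7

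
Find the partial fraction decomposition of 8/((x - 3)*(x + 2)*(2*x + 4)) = -4/(25*(x + 2)) - 4/(5*(x + 2)^2) + 4/(25*(x - 3))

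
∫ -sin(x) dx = cos(x) + C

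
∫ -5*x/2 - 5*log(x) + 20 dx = 5*x*(-x - 4*log(x) + 20)/4 + C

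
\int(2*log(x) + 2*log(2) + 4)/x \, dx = (log(2*x) + 2)^2 + C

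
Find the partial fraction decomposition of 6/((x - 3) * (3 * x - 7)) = -9/(3*x - 7) + 3/(x - 3)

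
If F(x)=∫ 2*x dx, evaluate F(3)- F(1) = 8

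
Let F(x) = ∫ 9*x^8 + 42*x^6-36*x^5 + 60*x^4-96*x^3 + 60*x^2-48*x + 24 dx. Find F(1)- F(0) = 9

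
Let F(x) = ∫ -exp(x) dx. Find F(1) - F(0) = 1 - E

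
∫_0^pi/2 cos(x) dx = 1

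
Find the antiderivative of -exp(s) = -exp(s) + C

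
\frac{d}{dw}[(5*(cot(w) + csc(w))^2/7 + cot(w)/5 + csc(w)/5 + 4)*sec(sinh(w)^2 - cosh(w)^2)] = -(7*cos(w) + 7 + 50*cos(w)^2/sin(w) + 100*cos(w)/sin(w) + 50/sin(w))/(35*sin(w)^2*cos(sinh(w)^2 - cosh(w)^2))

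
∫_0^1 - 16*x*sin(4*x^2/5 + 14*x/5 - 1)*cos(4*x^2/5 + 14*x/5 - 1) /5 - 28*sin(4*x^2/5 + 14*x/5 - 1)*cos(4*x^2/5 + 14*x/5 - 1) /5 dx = -cos(2)/2 + cos(26/5)/2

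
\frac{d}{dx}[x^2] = 2*x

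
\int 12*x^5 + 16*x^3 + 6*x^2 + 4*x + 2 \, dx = 2*x^6 + 4*x^4 + 2*x^3 + 2*x^2 + 2*x + C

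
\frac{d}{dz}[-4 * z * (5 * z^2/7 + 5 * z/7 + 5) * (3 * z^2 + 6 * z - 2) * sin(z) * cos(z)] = -60*z^5*cos(2*z)/7 - 150*z^4*sin(2*z)/7 - 180*z^4*cos(2*z)/7 - 360*z^3*sin(2*z)/7 - 500*z^3*cos(2*z)/7 - 750*z^2*sin(2*z)/7 - 800*z^2*cos(2*z)/7 - 800*z*sin(2*z)/7 + 40*z*cos(2*z) + 20*sin(2*z)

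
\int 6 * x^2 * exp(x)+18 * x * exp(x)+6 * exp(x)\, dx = 6*x*(x + 1)*exp(x) + C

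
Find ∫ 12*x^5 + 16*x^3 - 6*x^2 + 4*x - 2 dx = 2*x^6 + 4*x^4 - 2*x^3 + 2*x^2 - 2*x + C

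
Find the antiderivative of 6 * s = 3*s^2 + C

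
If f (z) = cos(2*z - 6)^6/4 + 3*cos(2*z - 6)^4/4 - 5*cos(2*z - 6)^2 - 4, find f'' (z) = 30*sin(2*z - 6)^2*cos(2*z - 6)^4 - 40*sin(2*z - 6)^2 + 9*sin(4*z - 12)^2 - 6*cos(2*z - 6)^6 - 12*cos(2*z - 6)^4 + 40*cos(2*z - 6)^2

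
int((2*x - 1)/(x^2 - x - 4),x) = log(-x^2 + x + 4) + C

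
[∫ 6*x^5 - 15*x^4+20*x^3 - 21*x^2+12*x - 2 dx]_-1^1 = -24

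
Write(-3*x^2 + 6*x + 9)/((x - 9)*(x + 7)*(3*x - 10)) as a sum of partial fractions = 39/(527*(3*x - 10)) - 45/(124*(x + 7)) - 45/(68*(x - 9))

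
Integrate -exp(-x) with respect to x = exp(-x) + C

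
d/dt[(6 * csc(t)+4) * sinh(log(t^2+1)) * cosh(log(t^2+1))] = -(3*t^2*cot(t)*sinh(2*log(t^2 + 1))*csc(t) - 12*t*cosh(2*log(t^2 + 1))*csc(t) - 8*t*cosh(2*log(t^2 + 1)) + 3*cot(t)*sinh(2*log(t^2 + 1))*csc(t))/(t^2 + 1)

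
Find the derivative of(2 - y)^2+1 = 2*y - 4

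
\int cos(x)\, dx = sin(x) + C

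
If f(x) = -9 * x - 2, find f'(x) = -9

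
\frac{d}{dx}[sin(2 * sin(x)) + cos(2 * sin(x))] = -2*sin(2*sin(x))*cos(x) + 2*cos(x)*cos(2*sin(x))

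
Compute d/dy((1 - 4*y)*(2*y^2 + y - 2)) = -24*y^2 - 4*y + 9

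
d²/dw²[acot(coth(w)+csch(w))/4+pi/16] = -(sinh(w) + sinh(w)/cosh(w)^2 + 2*tanh(w))/(8*(cosh(w) + 1)^2)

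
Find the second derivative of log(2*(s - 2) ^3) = -3/(s^2 - 4*s + 4)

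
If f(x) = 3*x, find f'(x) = 3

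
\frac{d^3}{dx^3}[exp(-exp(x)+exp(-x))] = (-exp(6*x) + 3*exp(5*x) - 4*exp(4*x) - 4*exp(2*x) - 3*exp(x) - 1)*exp(-3*x - exp(x) + exp(-x))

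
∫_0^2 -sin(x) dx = -1 + cos(2)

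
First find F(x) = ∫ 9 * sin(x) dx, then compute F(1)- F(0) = 9 - 9*cos(1)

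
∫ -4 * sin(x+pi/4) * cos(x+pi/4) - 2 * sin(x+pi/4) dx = 2*(cos(x + pi/4) + 1)*cos(x + pi/4) + C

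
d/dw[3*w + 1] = 3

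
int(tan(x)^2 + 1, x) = tan(x) + C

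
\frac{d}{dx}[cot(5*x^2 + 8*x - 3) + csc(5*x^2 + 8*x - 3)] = -10*x*cot(5*x^2 + 8*x - 3)^2 - 10*x*cot(5*x^2 + 8*x - 3)*csc(5*x^2 + 8*x - 3) - 10*x - 8*cot(5*x^2 + 8*x - 3)^2 - 8*cot(5*x^2 + 8*x - 3)*csc(5*x^2 + 8*x - 3) - 8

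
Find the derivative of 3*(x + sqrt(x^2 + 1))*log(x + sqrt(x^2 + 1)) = (3*x*log(x + sqrt(x^2 + 1)) + 3*x + 3*sqrt(x^2 + 1)*log(x + sqrt(x^2 + 1)) + 3*sqrt(x^2 + 1))/sqrt(x^2 + 1)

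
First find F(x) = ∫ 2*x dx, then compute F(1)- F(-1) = 0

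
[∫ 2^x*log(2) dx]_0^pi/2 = -1 + 2^(pi/2)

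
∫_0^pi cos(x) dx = 0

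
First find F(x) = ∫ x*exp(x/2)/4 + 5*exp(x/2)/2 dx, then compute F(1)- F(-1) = -7*exp(-1/2)/2 + 9*exp(1/2)/2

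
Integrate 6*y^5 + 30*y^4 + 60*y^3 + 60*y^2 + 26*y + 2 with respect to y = y^6 + 6*y^5 + 15*y^4 + 20*y^3 + 13*y^2 + 2*y + C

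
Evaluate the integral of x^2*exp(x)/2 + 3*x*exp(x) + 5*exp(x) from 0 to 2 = -3 + 9*exp(2)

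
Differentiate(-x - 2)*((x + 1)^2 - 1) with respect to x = -3*x^2 - 8*x - 4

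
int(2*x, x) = x^2 + C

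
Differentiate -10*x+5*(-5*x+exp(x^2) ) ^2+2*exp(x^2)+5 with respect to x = -100*x^2*exp(x^2) + 20*x*exp(2*x^2) + 4*x*exp(x^2) + 250*x - 50*exp(x^2) - 10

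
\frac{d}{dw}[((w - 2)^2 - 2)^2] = 4*w^3 - 24*w^2 + 40*w - 16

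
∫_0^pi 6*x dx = 3*pi^2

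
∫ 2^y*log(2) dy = 2^y + C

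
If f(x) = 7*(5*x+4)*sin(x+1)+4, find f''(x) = -35*x*sin(x + 1) - 28*sin(x + 1) + 70*cos(x + 1)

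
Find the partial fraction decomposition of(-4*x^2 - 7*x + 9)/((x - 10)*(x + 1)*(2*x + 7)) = -62/(135*(2*x + 7)) - 12/(55*(x + 1)) - 461/(297*(x - 10))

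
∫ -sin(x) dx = cos(x) + C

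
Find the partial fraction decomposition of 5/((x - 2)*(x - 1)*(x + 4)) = 1/(6*(x + 4)) - 1/(x - 1) + 5/(6*(x - 2))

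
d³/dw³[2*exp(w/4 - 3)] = exp(w/4 - 3)/32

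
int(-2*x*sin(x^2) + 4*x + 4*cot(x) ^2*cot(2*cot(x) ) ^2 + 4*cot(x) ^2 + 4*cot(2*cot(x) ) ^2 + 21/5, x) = 2*x^2 + x/5 + cos(x^2) + 2*cot(2*cot(x)) + C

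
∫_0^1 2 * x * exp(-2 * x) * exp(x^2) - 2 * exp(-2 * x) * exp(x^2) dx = -1 + exp(-1)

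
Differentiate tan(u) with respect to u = cos(u)^(-2)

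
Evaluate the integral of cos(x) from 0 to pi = 0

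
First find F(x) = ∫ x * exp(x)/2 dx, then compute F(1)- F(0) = 1/2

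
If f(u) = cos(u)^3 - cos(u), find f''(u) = (7 - 9*cos(u)^2)*cos(u)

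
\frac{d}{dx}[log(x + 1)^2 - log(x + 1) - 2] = (2*log(x + 1) - 1)/(x + 1)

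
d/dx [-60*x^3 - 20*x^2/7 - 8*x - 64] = -180*x^2 - 40*x/7 - 8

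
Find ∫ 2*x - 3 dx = x^2 - 3*x + C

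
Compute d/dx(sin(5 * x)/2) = 5*cos(5*x)/2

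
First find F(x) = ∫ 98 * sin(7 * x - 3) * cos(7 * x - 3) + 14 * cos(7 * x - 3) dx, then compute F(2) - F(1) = -7*sin(4)^2 + 2*sin(11) - 2*sin(4) + 7*sin(11)^2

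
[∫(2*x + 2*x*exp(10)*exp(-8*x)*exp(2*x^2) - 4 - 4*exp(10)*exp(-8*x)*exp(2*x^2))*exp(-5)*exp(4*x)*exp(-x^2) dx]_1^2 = -exp(2) - exp(-1) + exp(-2) + E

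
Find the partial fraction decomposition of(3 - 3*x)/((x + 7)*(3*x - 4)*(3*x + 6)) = -3/(250*(3*x - 4)) + 8/(125*(x + 7)) - 3/(50*(x + 2))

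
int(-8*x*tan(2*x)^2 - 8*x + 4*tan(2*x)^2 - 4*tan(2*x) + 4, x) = (2 - 4*x)*tan(2*x) + C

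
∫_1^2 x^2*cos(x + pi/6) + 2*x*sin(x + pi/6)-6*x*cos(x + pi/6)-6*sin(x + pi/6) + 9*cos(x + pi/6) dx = -4*sin(pi/6 + 1) + sin(pi/6 + 2)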